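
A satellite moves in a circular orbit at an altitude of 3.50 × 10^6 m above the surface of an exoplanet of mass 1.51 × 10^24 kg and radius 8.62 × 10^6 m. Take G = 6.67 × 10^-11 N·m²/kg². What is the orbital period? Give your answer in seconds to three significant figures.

r = R + h = 8.62 × 10^6 + 3.50 × 10^6 = 1.212 × 10^7 m. Gravity provides the centripetal force: G M m / r² = m v² / r ⇒ v = √(GM/r) = 2883 m/s.
T = 2πr/v = 2π × 1.212 × 10^7 / 2883 = 26420 s.

26400 s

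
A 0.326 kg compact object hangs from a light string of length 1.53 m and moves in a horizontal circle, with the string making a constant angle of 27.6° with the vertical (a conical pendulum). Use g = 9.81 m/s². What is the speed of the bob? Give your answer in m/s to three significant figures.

The radius of the circle is r = L sinθ = 1.53 × sin 27.6° = 0.7088 m.
Horizontally T sinθ = mv²/r and vertically T cosθ = mg, so tanθ = v²/(rg).
v = √(r g tanθ) = √(0.7088 × 9.81 × 0.5228) = √3.635 = 1.907 m/s.

1.91 m/s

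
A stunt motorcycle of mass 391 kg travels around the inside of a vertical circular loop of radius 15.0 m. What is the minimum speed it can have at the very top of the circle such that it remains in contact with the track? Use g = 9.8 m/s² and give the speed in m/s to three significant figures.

At the top, both weight mg and N point toward the centre: N + mg = mv²/r.
At minimum speed N → 0, so mg = mv_min²/r ⇒ v_min = √(g r) = √(9.8 × 15.0) = 12.12 m/s.

12.1 m/s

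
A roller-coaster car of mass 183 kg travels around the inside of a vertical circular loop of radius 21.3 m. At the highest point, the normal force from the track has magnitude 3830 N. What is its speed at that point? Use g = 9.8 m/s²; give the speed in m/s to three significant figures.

25.6 m/s

At the top, N + mg = mv²/r, so v = √(r(N/m + g)) = √(21.3 × (3830/183 + 9.8)) = √(21.3 × 30.73) = √654.5 = 25.58 m/s.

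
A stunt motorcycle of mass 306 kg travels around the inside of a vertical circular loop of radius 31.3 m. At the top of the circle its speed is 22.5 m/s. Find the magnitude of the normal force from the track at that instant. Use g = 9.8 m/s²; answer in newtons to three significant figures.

1950 N

At the top, both N and the weight mg point inward (toward the centre), so N + mg = mv²/r.
N = m(v²/r − g) = 306 × ((22.5)²/31.3 − 9.8) = 306 × (16.17 − 9.8) = 306 × 6.374 = 1950 N.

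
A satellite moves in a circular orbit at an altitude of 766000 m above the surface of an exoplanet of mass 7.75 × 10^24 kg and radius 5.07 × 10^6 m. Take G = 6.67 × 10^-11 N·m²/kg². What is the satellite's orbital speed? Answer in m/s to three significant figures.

Orbital radius r = R + h = 5.07 × 10^6 + 766000 = 5.836 × 10^6 m.
Gravity supplies the centripetal force: G M m / r² = m v² / r, so v = √(GM/r).
v = √(6.67 × 10^-11 × 7.75 × 10^24 / 5.836 × 10^6) = √(8.858 × 10^7) = 9411 m/s.

9410 m/s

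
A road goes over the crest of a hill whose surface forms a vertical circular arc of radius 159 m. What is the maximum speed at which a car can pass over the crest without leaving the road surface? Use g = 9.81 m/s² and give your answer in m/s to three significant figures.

At the crest the centre of the circle is below the car, so the net downward (centripetal) force is mg − N = mv²/r.
The car leaves the road when N → 0, giving v_max = √(g r) = √(9.81 × 159) = 39.49 m/s.

39.5 m/s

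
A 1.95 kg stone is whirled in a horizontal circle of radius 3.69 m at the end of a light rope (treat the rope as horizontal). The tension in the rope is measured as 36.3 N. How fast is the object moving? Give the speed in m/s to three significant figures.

T = m v²/r ⇒ v = √(T r / m) = √(36.3 × 3.69 / 1.95) = √68.69 = 8.288 m/s.

8.29 m/s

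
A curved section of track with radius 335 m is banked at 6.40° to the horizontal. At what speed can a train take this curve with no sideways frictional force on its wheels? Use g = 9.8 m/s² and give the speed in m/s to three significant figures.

19.2 m/s

On a frictionless banked curve, N sinθ = mv²/r and N cosθ = mg, so tanθ = v²/(rg).
v = √(r g tanθ) = √(335 × 9.8 × tan 6.40°) = √(335 × 9.8 × 0.1122) = √368.2 = 19.19 m/s.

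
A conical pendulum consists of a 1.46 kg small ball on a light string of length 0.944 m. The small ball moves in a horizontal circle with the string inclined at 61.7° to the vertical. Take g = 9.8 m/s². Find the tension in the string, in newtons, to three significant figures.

Vertically the bob has no acceleration, so T cosθ = mg.
T = mg/cosθ = 1.46 × 9.8 / cos 61.7° = 14.31/0.4741 = 30.18 N.

30.2 N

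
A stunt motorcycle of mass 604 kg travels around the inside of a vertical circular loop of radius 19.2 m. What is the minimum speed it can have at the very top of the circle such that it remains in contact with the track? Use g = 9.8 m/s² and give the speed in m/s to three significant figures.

At the top, both weight mg and N point toward the centre: N + mg = mv²/r.
At minimum speed N → 0, so mg = mv_min²/r ⇒ v_min = √(g r) = √(9.8 × 19.2) = 13.72 m/s.

13.7 m/s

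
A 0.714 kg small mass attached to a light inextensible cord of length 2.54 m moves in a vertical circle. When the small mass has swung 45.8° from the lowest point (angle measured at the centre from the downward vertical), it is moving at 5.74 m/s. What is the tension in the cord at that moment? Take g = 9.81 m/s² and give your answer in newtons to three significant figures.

14.1 N

Take the radial direction toward the centre of the circle as positive. The component of the weight along the string toward the centre is −mg cos φ (φ measured from the bottom), so Newton's second law along the string gives T − mg cos φ = m v²/r.
cos 45.8° = 0.6972, so T = m(v²/r + g cos φ) = 0.714 × ((5.74)²/2.54 + 9.81 × 0.6972) = 0.714 × (12.97 + (6.839)) = 0.714 × 19.81 = 14.14 N.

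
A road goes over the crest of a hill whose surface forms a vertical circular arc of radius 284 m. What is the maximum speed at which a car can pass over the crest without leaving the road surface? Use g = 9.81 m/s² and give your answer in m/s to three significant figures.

At the crest the centre of the circle is below the car, so the net downward (centripetal) force is mg − N = mv²/r.
The car leaves the road when N → 0, giving v_max = √(g r) = √(9.81 × 284) = 52.78 m/s.

52.8 m/s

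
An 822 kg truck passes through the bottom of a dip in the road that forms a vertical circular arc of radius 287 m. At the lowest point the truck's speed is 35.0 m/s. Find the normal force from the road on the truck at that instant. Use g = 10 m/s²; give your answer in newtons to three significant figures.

At the lowest point, N points up (toward the centre) and the weight mg points down (away from the centre), so the net inward force is N − mg = mv²/r.
N = m(v²/r + g) = 822 × ((35.0)²/287 + 10.0) = 822 × (4.268 + 10.0) = 822 × 14.27 = 11730 N.

11700 N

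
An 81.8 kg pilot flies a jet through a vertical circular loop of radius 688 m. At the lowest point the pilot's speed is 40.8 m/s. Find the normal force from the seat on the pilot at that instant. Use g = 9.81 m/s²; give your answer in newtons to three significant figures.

1000 N

At the lowest point, N points up (toward the centre) and the weight mg points down (away from the centre), so the net inward force is N − mg = mv²/r.
N = m(v²/r + g) = 81.8 × ((40.8)²/688 + 9.81) = 81.8 × (2.420 + 9.81) = 81.8 × 12.23 = 1000 N.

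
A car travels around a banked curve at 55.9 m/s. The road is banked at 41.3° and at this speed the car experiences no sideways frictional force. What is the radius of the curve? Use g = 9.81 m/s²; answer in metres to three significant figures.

Frictionless banking: tanθ = v²/(rg), so r = v²/(g tanθ).
r = (55.9)²/(9.81 × tan 41.3°) = 3125/(9.81 × 0.8785) = 3125/8.618 = 362.6 m.

363 m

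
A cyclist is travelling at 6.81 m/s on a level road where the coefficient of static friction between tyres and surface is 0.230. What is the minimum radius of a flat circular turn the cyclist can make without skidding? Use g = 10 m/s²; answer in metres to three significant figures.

At the limit, μ_s m g = m v²/r, so r_min = v²/(μ_s g) = (6.81)²/(0.230 × 10.0) = 46.38/2.300 = 20.16 m.

20.2 m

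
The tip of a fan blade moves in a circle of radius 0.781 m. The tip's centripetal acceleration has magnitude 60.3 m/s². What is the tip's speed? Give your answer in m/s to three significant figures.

6.86 m/s

a_c = v²/r ⇒ v = √(a_c · r) = √(60.3 × 0.781) = √47.09 = 6.863 m/s.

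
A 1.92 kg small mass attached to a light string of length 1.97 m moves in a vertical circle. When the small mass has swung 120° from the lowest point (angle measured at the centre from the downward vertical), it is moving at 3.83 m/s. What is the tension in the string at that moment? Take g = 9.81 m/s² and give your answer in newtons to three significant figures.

4.88 N

Take the radial direction toward the centre of the circle as positive. The component of the weight along the string toward the centre is −mg cos φ (φ measured from the bottom), so Newton's second law along the string gives T − mg cos φ = m v²/r.
cos 120° = -0.5000, so T = m(v²/r + g cos φ) = 1.92 × ((3.83)²/1.97 + 9.81 × -0.5000) = 1.92 × (7.446 + (-4.905)) = 1.92 × 2.541 = 4.879 N.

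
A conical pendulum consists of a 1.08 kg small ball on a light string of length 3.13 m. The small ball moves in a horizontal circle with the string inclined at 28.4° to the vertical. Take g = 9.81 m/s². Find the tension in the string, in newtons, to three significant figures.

Vertically the bob has no acceleration, so T cosθ = mg.
T = mg/cosθ = 1.08 × 9.81 / cos 28.4° = 10.59/0.8796 = 12.04 N.

12.0 N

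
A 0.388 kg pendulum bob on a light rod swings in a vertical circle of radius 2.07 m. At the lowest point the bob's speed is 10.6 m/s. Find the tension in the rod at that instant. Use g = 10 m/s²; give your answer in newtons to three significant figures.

At the lowest point, T points up (toward the centre) and the weight mg points down (away from the centre), so the net inward force is T − mg = mv²/r.
T = m(v²/r + g) = 0.388 × ((10.6)²/2.07 + 10.0) = 0.388 × (54.28 + 10.0) = 0.388 × 64.28 = 24.94 N.

24.9 N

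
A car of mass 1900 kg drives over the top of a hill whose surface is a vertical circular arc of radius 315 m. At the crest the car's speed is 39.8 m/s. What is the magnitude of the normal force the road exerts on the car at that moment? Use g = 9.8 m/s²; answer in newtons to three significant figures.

9070 N

At the crest the centripetal acceleration points downward (toward the centre of the arc), so mg − N = mv²/r.
N = m(g − v²/r) = 1900 × (9.8 − (39.8)²/315) = 1900 × (9.8 − 5.029) = 1900 × 4.771 = 9065 N.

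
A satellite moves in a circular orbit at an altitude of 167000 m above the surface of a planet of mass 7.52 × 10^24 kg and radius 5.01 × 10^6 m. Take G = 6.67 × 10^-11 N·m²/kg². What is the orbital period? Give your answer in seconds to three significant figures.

r = R + h = 5.01 × 10^6 + 167000 = 5.177 × 10^6 m. Gravity provides the centripetal force: G M m / r² = m v² / r ⇒ v = √(GM/r) = 9843 m/s.
T = 2πr/v = 2π × 5.177 × 10^6 / 9843 = 3305 s.

3300 s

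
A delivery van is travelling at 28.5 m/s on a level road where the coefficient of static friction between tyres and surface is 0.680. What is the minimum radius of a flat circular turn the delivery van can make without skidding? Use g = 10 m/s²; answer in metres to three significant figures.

119 m

At the limit, μ_s m g = m v²/r, so r_min = v²/(μ_s g) = (28.5)²/(0.680 × 10.0) = 812.2/6.800 = 119.4 m.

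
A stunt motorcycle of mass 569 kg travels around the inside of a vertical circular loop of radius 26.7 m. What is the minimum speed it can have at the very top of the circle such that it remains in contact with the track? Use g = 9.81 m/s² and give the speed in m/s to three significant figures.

At the highest point the centre is directly below, so both the weight and N act inward: N + mg = mv²/r.
At minimum speed N → 0, so mg = mv_min²/r ⇒ v_min = √(g r) = √(9.81 × 26.7) = 16.18 m/s.

16.2 m/s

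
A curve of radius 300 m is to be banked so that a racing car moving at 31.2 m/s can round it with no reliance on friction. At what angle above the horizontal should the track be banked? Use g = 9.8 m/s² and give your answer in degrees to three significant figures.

18.3°

For a frictionless banked turn: horizontally N sinθ = mv²/r and vertically N cosθ = mg.
Dividing: tanθ = v²/(r g) = (31.2)²/(300 × 9.8) = 973.4/2940 = 0.3311.
θ = arctan(0.3311) = 18.32°.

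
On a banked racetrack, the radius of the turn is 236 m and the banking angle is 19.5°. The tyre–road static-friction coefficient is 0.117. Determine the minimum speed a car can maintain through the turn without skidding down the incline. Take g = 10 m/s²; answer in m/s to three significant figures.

23.2 m/s

At the minimum speed, friction acts up the slope at its limiting value f = μN. Radially (horizontal, toward centre): N sinθ − μN cosθ = mv²/r. Vertically: N cosθ + μN sinθ = mg.
Dividing: v² = r g (sinθ − μcosθ)/(cosθ + μsinθ).
sinθ − μcosθ = 0.3338 − 0.117×0.9426 = 0.2235; cosθ + μsinθ = 0.9426 + 0.117×0.3338 = 0.9817.
v² = 236 × 10.0 × 0.2235/0.9817 = 537.3 m²/s², so v = 23.18 m/s.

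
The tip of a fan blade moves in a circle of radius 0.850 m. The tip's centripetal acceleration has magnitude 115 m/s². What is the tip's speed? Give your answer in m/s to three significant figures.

a_c = v²/r ⇒ v = √(a_c · r) = √(115 × 0.850) = √97.75 = 9.887 m/s.

9.89 m/s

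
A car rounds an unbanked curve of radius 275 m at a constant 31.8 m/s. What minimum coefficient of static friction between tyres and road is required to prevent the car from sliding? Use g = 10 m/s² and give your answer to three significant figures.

0.368

Friction provides the centripetal force: μ_s m g = m v²/r, so μ_s = v²/(g r) = (31.80)²/(10.0 × 275) = 1011/2750 = 0.3677.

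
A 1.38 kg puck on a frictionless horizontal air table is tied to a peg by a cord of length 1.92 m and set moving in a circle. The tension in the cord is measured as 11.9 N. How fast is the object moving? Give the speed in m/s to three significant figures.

T = m v²/r ⇒ v = √(T r / m) = √(11.9 × 1.92 / 1.38) = √16.56 = 4.069 m/s.

4.07 m/s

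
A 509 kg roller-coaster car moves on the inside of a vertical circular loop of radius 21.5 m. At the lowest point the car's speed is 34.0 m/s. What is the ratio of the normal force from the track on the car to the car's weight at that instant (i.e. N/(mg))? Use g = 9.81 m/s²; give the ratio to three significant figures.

At the bottom, N − mg = mv²/r, so N = m(v²/r + g) and N/(mg) = v²/(rg) + 1 = (34.0)²/(21.5 × 9.81) + 1 = 5.481 + 1 = 6.481.

6.48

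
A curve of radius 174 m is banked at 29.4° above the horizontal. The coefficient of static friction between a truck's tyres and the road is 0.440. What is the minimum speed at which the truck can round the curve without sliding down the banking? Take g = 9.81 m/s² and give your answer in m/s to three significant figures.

13.0 m/s

At the minimum speed, friction acts up the slope at its limiting value f = μN. Radially (horizontal, toward centre): N sinθ − μN cosθ = mv²/r. Vertically: N cosθ + μN sinθ = mg.
Dividing: v² = r g (sinθ − μcosθ)/(cosθ + μsinθ).
sinθ − μcosθ = 0.4909 − 0.440×0.8712 = 0.1076; cosθ + μsinθ = 0.8712 + 0.440×0.4909 = 1.087.
v² = 174 × 9.81 × 0.1076/1.087 = 168.9 m²/s², so v = 13.00 m/s.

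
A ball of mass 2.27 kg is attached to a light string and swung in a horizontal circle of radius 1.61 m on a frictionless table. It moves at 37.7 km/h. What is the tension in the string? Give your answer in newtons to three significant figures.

v = 37.7 km/h = 37.7/3.6 = 10.47 m/s.
The tension is the only horizontal force, so it supplies the full centripetal force: T = m v²/r = 2.27 × (10.47)²/1.61 = 2.27 × 109.7/1.61 = 154.6 N.

155 N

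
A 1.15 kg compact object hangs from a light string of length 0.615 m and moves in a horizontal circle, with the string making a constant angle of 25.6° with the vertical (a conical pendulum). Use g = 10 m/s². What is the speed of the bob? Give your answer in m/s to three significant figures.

The radius of the circle is r = L sinθ = 0.615 × sin 25.6° = 0.2657 m.
Horizontally T sinθ = mv²/r and vertically T cosθ = mg, so tanθ = v²/(rg).
v = √(r g tanθ) = √(0.2657 × 10.0 × 0.4791) = √1.273 = 1.128 m/s.

1.13 m/s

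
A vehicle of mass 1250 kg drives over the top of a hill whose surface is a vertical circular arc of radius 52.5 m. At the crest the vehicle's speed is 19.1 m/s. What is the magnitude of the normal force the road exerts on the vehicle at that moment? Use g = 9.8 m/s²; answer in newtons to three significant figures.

At the crest the centripetal acceleration points downward (toward the centre of the arc), so mg − N = mv²/r.
N = m(g − v²/r) = 1250 × (9.8 − (19.1)²/52.5) = 1250 × (9.8 − 6.949) = 1250 × 2.851 = 3564 N.

3560 N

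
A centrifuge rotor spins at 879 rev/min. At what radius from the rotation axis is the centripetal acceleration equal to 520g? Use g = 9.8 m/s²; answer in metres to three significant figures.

0.601 m

ω = 879 rev/min × 2π/60 = 92.05 rad/s.
a_c = ω²r = 520g ⇒ r = 520 × 9.8 / (92.05)² = 5096/8473 = 0.6014 m.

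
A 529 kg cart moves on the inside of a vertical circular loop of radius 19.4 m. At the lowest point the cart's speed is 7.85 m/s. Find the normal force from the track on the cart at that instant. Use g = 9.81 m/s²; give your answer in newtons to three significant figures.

At the lowest point, N points up (toward the centre) and the weight mg points down (away from the centre), so the net inward force is N − mg = mv²/r.
N = m(v²/r + g) = 529 × ((7.85)²/19.4 + 9.81) = 529 × (3.176 + 9.81) = 529 × 12.99 = 6870 N.

6870 N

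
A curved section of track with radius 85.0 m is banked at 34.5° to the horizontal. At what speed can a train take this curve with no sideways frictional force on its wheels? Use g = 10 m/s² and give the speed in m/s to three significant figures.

24.2 m/s

On a frictionless banked curve, N sinθ = mv²/r and N cosθ = mg, so tanθ = v²/(rg).
v = √(r g tanθ) = √(85.0 × 10.0 × tan 34.5°) = √(85.0 × 10.0 × 0.6873) = √584.2 = 24.17 m/s.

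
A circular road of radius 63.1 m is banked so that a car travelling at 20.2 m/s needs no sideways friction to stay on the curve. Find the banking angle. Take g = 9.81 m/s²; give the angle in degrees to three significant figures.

With no friction, the horizontal component of the normal force provides the centripetal force: N sinθ = mv²/r, while N cosθ = mg vertically.
Dividing: tanθ = v²/(r g) = (20.2)²/(63.1 × 9.81) = 408.0/619.0 = 0.6592.
θ = arctan(0.6592) = 33.39°.

33.4°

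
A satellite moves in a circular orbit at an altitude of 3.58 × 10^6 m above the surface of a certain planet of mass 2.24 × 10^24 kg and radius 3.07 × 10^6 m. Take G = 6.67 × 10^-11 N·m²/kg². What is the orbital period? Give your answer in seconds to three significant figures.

r = R + h = 3.07 × 10^6 + 3.58 × 10^6 = 6.650 × 10^6 m. Gravity provides the centripetal force: G M m / r² = m v² / r ⇒ v = √(GM/r) = 4740 m/s.
T = 2πr/v = 2π × 6.650 × 10^6 / 4740 = 8815 s.

8820 s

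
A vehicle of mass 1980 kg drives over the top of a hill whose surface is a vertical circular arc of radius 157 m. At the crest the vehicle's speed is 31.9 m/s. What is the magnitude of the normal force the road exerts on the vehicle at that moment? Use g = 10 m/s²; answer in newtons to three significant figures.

6970 N

At the crest the centripetal acceleration points downward (toward the centre of the arc), so mg − N = mv²/r.
N = m(g − v²/r) = 1980 × (10.0 − (31.9)²/157) = 1980 × (10.0 − 6.482) = 1980 × 3.518 = 6966 N.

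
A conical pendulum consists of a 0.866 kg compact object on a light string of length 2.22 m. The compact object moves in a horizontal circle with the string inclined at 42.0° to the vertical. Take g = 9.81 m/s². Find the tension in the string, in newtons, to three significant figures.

11.4 N

Vertically the bob has no acceleration, so T cosθ = mg.
T = mg/cosθ = 0.866 × 9.81 / cos 42.0° = 8.495/0.7431 = 11.43 N.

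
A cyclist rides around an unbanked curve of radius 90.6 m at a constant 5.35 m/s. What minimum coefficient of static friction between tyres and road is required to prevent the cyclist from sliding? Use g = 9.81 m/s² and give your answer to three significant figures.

0.0322

Friction provides the centripetal force: μ_s m g = m v²/r, so μ_s = v²/(g r) = (5.350)²/(9.81 × 90.6) = 28.62/888.8 = 0.03220.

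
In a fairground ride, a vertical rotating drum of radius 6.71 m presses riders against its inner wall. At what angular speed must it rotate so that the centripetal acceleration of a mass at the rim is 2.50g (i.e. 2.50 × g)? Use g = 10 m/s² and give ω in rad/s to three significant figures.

Centripetal acceleration a_c = ω²r. Setting ω²r = 2.50g:
ω = √(2.50g / r) = √(2.50 × 10.0 / 6.71) = √3.726 = 1.930 rad/s.

1.93 rad/s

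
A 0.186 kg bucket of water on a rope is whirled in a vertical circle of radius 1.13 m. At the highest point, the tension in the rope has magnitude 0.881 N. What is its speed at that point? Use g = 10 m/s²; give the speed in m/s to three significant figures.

At the top, T + mg = mv²/r, so v = √(r(T/m + g)) = √(1.13 × (0.881/0.186 + 10.0)) = √(1.13 × 14.74) = √16.65 = 4.081 m/s.

4.08 m/s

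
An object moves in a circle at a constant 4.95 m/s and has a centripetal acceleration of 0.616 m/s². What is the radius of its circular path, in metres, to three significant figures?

39.8 m

a_c = v²/r ⇒ r = v²/a_c = (4.95)²/0.616 = 24.50/0.616 = 39.78 m.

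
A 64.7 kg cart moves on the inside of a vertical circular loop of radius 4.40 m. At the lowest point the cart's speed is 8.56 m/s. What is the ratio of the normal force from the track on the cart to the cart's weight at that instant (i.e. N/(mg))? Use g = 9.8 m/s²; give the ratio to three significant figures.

2.70

At the bottom, N − mg = mv²/r, so N = m(v²/r + g) and N/(mg) = v²/(rg) + 1 = (8.56)²/(4.40 × 9.8) + 1 = 1.699 + 1 = 2.699.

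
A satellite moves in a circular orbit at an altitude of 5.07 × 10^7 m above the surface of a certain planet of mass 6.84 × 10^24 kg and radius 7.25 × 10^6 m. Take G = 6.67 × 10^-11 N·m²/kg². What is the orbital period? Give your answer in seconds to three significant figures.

130000 s

r = R + h = 7.25 × 10^6 + 5.07 × 10^7 = 5.795 × 10^7 m. Gravity provides the centripetal force: G M m / r² = m v² / r ⇒ v = √(GM/r) = 2806 m/s.
T = 2πr/v = 2π × 5.795 × 10^7 / 2806 = 129800 s.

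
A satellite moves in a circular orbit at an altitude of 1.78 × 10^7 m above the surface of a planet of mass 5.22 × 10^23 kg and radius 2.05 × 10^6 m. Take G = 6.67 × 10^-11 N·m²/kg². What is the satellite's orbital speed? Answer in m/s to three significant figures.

1320 m/s

Orbital radius r = R + h = 2.05 × 10^6 + 1.78 × 10^7 = 1.985 × 10^7 m.
Gravity supplies the centripetal force: G M m / r² = m v² / r, so v = √(GM/r).
v = √(6.67 × 10^-11 × 5.22 × 10^23 / 1.985 × 10^7) = √(1.754 × 10^6) = 1324 m/s.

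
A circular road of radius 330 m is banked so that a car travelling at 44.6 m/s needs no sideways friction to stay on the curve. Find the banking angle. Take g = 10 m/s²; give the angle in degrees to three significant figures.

31.1°

With no friction, the horizontal component of the normal force provides the centripetal force: N sinθ = mv²/r, while N cosθ = mg vertically.
Dividing: tanθ = v²/(r g) = (44.6)²/(330 × 10.0) = 1989/3300 = 0.6028.
θ = arctan(0.6028) = 31.08°.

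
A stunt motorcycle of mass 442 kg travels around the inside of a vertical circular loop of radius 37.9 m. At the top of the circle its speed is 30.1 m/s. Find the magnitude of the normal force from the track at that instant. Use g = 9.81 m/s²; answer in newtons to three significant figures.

6230 N

At the top, both N and the weight mg point inward (toward the centre), so N + mg = mv²/r.
N = m(v²/r − g) = 442 × ((30.1)²/37.9 − 9.81) = 442 × (23.91 − 9.81) = 442 × 14.10 = 6230 N.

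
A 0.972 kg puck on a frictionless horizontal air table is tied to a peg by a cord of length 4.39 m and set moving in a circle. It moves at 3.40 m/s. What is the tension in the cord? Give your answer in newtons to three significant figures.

The tension is the only horizontal force, so it supplies the full centripetal force: T = m v²/r = 0.972 × (3.400)²/4.39 = 0.972 × 11.56/4.39 = 2.560 N.

2.56 N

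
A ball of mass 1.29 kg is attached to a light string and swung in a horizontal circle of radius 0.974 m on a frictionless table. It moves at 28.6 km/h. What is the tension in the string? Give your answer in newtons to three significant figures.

83.6 N

v = 28.6 km/h = 28.6/3.6 = 7.944 m/s.
The tension is the only horizontal force, so it supplies the full centripetal force: T = m v²/r = 1.29 × (7.944)²/0.974 = 1.29 × 63.11/0.974 = 83.59 N.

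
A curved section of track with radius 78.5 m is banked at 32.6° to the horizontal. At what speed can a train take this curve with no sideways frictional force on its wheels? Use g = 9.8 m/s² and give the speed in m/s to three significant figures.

22.2 m/s

On a frictionless banked curve, N sinθ = mv²/r and N cosθ = mg, so tanθ = v²/(rg).
v = √(r g tanθ) = √(78.5 × 9.8 × tan 32.6°) = √(78.5 × 9.8 × 0.6395) = √492.0 = 22.18 m/s.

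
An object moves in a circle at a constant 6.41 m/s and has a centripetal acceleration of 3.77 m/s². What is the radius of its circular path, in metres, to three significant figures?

10.9 m

a_c = v²/r ⇒ r = v²/a_c = (6.41)²/3.77 = 41.09/3.77 = 10.90 m.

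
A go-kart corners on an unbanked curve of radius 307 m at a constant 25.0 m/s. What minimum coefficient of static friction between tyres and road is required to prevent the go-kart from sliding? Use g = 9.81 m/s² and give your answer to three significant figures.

0.208

Friction provides the centripetal force: μ_s m g = m v²/r, so μ_s = v²/(g r) = (25.00)²/(9.81 × 307) = 625.0/3012 = 0.2075.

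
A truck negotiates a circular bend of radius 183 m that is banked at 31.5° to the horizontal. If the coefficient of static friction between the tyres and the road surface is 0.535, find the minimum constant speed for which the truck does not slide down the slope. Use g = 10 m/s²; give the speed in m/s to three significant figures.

10.4 m/s

At the minimum speed, friction acts up the slope at its limiting value f = μN. Radially (horizontal, toward centre): N sinθ − μN cosθ = mv²/r. Vertically: N cosθ + μN sinθ = mg.
Dividing: v² = r g (sinθ − μcosθ)/(cosθ + μsinθ).
sinθ − μcosθ = 0.5225 − 0.535×0.8526 = 0.06634; cosθ + μsinθ = 0.8526 + 0.535×0.5225 = 1.132.
v² = 183 × 10.0 × 0.06634/1.132 = 107.2 m²/s², so v = 10.35 m/s.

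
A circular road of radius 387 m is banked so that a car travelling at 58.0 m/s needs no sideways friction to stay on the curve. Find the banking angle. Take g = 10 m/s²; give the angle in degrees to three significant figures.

41.0°

With no friction, the horizontal component of the normal force provides the centripetal force: N sinθ = mv²/r, while N cosθ = mg vertically.
Dividing: tanθ = v²/(r g) = (58.0)²/(387 × 10.0) = 3364/3870 = 0.8693.
θ = arctan(0.8693) = 41.00°.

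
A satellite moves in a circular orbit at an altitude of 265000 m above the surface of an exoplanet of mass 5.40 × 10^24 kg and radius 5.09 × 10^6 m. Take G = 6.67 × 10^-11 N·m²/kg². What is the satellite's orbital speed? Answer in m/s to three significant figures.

Orbital radius r = R + h = 5.09 × 10^6 + 265000 = 5.355 × 10^6 m.
Gravity supplies the centripetal force: G M m / r² = m v² / r, so v = √(GM/r).
v = √(6.67 × 10^-11 × 5.40 × 10^24 / 5.355 × 10^6) = √(6.726 × 10^7) = 8201 m/s.

8200 m/s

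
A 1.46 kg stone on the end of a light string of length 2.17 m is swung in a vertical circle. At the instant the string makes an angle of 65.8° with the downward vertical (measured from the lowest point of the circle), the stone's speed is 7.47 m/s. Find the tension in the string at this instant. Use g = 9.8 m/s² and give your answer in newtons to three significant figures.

43.4 N

Take the radial direction toward the centre of the circle as positive. The component of the weight along the string toward the centre is −mg cos φ (φ measured from the bottom), so Newton's second law along the string gives T − mg cos φ = m v²/r.
cos 65.8° = 0.4099, so T = m(v²/r + g cos φ) = 1.46 × ((7.47)²/2.17 + 9.8 × 0.4099) = 1.46 × (25.71 + (4.017)) = 1.46 × 29.73 = 43.41 N.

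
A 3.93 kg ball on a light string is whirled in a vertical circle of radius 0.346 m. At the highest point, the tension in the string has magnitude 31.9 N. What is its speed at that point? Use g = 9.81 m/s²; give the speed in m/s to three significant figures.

2.49 m/s

At the top, T + mg = mv²/r, so v = √(r(T/m + g)) = √(0.346 × (31.9/3.93 + 9.81)) = √(0.346 × 17.93) = √6.203 = 2.491 m/s.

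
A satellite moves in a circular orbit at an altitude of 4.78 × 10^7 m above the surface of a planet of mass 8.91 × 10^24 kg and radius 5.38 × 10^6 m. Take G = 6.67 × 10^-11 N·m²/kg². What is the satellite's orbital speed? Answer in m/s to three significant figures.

3340 m/s

Orbital radius r = R + h = 5.38 × 10^6 + 4.78 × 10^7 = 5.318 × 10^7 m.
Gravity supplies the centripetal force: G M m / r² = m v² / r, so v = √(GM/r).
v = √(6.67 × 10^-11 × 8.91 × 10^24 / 5.318 × 10^7) = √(1.118 × 10^7) = 3343 m/s.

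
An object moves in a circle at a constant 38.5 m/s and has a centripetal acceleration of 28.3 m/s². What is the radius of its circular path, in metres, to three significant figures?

52.4 m

a_c = v²/r ⇒ r = v²/a_c = (38.5)²/28.3 = 1482/28.3 = 52.38 m.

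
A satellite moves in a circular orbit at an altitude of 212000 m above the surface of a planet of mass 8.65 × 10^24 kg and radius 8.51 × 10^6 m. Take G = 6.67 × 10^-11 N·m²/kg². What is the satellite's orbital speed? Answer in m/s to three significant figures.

Orbital radius r = R + h = 8.51 × 10^6 + 212000 = 8.722 × 10^6 m.
Gravity supplies the centripetal force: G M m / r² = m v² / r, so v = √(GM/r).
v = √(6.67 × 10^-11 × 8.65 × 10^24 / 8.722 × 10^6) = √(6.615 × 10^7) = 8133 m/s.

8130 m/s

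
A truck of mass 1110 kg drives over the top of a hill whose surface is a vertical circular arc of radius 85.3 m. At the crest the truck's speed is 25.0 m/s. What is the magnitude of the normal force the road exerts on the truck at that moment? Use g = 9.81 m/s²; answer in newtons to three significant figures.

At the crest the centripetal acceleration points downward (toward the centre of the arc), so mg − N = mv²/r.
N = m(g − v²/r) = 1110 × (9.81 − (25.0)²/85.3) = 1110 × (9.81 − 7.327) = 1110 × 2.483 = 2756 N.

2760 N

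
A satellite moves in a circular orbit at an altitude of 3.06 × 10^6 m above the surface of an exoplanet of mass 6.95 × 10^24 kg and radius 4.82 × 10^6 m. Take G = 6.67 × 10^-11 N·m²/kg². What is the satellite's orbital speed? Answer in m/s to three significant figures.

7670 m/s

Orbital radius r = R + h = 4.82 × 10^6 + 3.06 × 10^6 = 7.880 × 10^6 m.
Gravity supplies the centripetal force: G M m / r² = m v² / r, so v = √(GM/r).
v = √(6.67 × 10^-11 × 6.95 × 10^24 / 7.880 × 10^6) = √(5.883 × 10^7) = 7670 m/s.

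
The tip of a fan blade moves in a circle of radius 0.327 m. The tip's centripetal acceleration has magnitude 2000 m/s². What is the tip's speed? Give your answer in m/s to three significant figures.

25.6 m/s

a_c = v²/r ⇒ v = √(a_c · r) = √(2000 × 0.327) = √654.0 = 25.57 m/s.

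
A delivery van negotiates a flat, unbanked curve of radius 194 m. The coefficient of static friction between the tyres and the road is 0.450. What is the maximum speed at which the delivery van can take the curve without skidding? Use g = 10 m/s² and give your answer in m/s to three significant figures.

29.5 m/s

On a flat curve, static friction is the only horizontal force, so it must supply the full centripetal force: μ_s m g = m v²/r.
Mass cancels: v_max = √(μ_s g r) = √(0.450 × 10.0 × 194) = √873.0 = 29.55 m/s.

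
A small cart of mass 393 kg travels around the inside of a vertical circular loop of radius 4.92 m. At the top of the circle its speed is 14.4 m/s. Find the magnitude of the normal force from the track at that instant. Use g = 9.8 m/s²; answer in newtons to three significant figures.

12700 N

At the top, both N and the weight mg point inward (toward the centre), so N + mg = mv²/r.
N = m(v²/r − g) = 393 × ((14.4)²/4.92 − 9.8) = 393 × (42.15 − 9.8) = 393 × 32.35 = 12710 N.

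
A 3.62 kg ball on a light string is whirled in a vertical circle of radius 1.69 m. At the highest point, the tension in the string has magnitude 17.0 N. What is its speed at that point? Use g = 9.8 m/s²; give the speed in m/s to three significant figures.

4.95 m/s

At the top, T + mg = mv²/r, so v = √(r(T/m + g)) = √(1.69 × (17.0/3.62 + 9.8)) = √(1.69 × 14.50) = √24.50 = 4.950 m/s.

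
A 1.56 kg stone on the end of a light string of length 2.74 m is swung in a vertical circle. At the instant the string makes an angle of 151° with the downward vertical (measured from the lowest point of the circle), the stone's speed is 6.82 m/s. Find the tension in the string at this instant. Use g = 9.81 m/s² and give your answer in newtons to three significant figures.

Take the radial direction toward the centre of the circle as positive. The component of the weight along the string toward the centre is −mg cos φ (φ measured from the bottom), so Newton's second law along the string gives T − mg cos φ = m v²/r.
cos 151° = -0.8746, so T = m(v²/r + g cos φ) = 1.56 × ((6.82)²/2.74 + 9.81 × -0.8746) = 1.56 × (16.98 + (-8.580)) = 1.56 × 8.395 = 13.10 N.

13.1 N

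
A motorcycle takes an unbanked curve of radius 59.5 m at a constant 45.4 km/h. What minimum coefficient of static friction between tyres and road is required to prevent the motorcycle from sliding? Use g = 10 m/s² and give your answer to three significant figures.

0.267

v = 45.4/3.6 = 12.61 m/s.
Friction provides the centripetal force: μ_s m g = m v²/r, so μ_s = v²/(g r) = (12.61)²/(10.0 × 59.5) = 159.0/595.0 = 0.2673.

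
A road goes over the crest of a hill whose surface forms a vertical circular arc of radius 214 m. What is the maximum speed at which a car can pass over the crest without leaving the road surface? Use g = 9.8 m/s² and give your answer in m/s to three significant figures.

At the crest the centre of the circle is below the car, so the net downward (centripetal) force is mg − N = mv²/r.
The car leaves the road when N → 0, giving v_max = √(g r) = √(9.8 × 214) = 45.80 m/s.

45.8 m/s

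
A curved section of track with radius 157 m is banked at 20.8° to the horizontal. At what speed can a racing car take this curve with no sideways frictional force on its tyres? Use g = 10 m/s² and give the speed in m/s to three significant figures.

On a frictionless banked curve, N sinθ = mv²/r and N cosθ = mg, so tanθ = v²/(rg).
v = √(r g tanθ) = √(157 × 10.0 × tan 20.8°) = √(157 × 10.0 × 0.3799) = √596.4 = 24.42 m/s.

24.4 m/s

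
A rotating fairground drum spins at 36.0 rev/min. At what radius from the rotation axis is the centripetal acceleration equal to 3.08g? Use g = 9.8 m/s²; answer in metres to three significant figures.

2.12 m

ω = 36.0 rev/min × 2π/60 = 3.770 rad/s.
a_c = ω²r = 3.08g ⇒ r = 3.08 × 9.8 / (3.770)² = 30.18/14.21 = 2.124 m.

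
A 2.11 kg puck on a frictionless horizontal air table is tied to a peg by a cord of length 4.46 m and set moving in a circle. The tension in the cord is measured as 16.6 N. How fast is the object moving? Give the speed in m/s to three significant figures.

5.92 m/s

T = m v²/r ⇒ v = √(T r / m) = √(16.6 × 4.46 / 2.11) = √35.09 = 5.924 m/s.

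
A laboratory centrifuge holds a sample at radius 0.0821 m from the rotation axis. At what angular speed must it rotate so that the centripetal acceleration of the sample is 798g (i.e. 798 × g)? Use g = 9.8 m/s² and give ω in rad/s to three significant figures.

309 rad/s

Centripetal acceleration a_c = ω²r. Setting ω²r = 798g:
ω = √(798g / r) = √(798 × 9.8 / 0.0821) = √95250 = 308.6 rad/s.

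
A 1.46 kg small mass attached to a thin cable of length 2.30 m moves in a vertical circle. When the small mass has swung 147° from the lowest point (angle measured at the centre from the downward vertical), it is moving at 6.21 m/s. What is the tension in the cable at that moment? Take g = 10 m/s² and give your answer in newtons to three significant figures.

12.2 N

Take the radial direction toward the centre of the circle as positive. The component of the weight along the string toward the centre is −mg cos φ (φ measured from the bottom), so Newton's second law along the string gives T − mg cos φ = m v²/r.
cos 147° = -0.8387, so T = m(v²/r + g cos φ) = 1.46 × ((6.21)²/2.30 + 10.0 × -0.8387) = 1.46 × (16.77 + (-8.387)) = 1.46 × 8.380 = 12.24 N.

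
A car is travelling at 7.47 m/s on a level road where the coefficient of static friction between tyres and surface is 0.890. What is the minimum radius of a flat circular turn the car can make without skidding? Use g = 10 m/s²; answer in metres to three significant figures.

6.27 m

At the limit, μ_s m g = m v²/r, so r_min = v²/(μ_s g) = (7.47)²/(0.890 × 10.0) = 55.80/8.900 = 6.270 m.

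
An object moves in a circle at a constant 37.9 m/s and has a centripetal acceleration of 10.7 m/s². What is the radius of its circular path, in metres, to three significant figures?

a_c = v²/r ⇒ r = v²/a_c = (37.9)²/10.7 = 1436/10.7 = 134.2 m.

134 m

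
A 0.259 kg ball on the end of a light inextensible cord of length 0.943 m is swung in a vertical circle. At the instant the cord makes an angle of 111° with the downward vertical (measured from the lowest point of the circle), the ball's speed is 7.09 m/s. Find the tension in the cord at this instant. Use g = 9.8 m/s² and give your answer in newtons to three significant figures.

12.9 N

Take the radial direction toward the centre of the circle as positive. The component of the weight along the string toward the centre is −mg cos φ (φ measured from the bottom), so Newton's second law along the string gives T − mg cos φ = m v²/r.
cos 111° = -0.3584, so T = m(v²/r + g cos φ) = 0.259 × ((7.09)²/0.943 + 9.8 × -0.3584) = 0.259 × (53.31 + (-3.512)) = 0.259 × 49.79 = 12.90 N.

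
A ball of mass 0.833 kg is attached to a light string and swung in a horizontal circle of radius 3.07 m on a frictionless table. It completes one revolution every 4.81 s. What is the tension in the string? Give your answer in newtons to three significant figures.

v = 2πr/T = 2π × 3.07/4.81 = 4.010 m/s.
The tension is the only horizontal force, so it supplies the full centripetal force: T = m v²/r = 0.833 × (4.010)²/3.07 = 0.833 × 16.08/3.07 = 4.364 N.

4.36 N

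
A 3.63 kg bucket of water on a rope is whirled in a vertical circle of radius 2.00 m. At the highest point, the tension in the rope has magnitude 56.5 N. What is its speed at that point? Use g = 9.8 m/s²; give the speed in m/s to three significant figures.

At the top, T + mg = mv²/r, so v = √(r(T/m + g)) = √(2.00 × (56.5/3.63 + 9.8)) = √(2.00 × 25.36) = √50.73 = 7.122 m/s.

7.12 m/s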